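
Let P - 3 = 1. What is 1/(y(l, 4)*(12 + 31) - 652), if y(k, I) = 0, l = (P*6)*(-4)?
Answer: -1/652 ≈ -0.0015337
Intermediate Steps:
P = 4 (P = 3 + 1 = 4)
l = -96 (l = (4*6)*(-4) = 24*(-4) = -96)
1/(y(l, 4)*(12 + 31) - 652) = 1/(0*(12 + 31) - 652) = 1/(0*43 - 652) = 1/(0 - 652) = 1/(-652) = -1/652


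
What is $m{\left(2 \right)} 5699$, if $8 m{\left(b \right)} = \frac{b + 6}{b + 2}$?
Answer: $\frac{5699}{4} \approx 1424.8$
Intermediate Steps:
$m{\left(b \right)} = \frac{6 + b}{8 \left(2 + b\right)}$ ($m{\left(b \right)} = \frac{\left(b + 6\right) \frac{1}{b + 2}}{8} = \frac{\left(6 + b\right) \frac{1}{2 + b}}{8} = \frac{\frac{1}{2 + b} \left(6 + b\right)}{8} = \frac{6 + b}{8 \left(2 + b\right)}$)
$m{\left(2 \right)} 5699 = \frac{6 + 2}{8 \left(2 + 2\right)} 5699 = \frac{1}{8} \cdot \frac{1}{4} \cdot 8 \cdot 5699 = \frac{1}{4} \cdot 5699 = \frac{5699}{4}$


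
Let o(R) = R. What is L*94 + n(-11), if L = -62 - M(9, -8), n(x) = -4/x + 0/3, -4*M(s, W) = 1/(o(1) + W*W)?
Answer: -8333003/1430 ≈ -5827.3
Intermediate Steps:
M(s, W) = -1/(4*(1 + W**2)) (M(s, W) = -1/(4*(1 + W*W)) = -1/(4*(1 + W**2)))
n(x) = -4/x (n(x) = -4/x + 0*(1/3) = -4/x + 0 = -4/x)
L = -16119/260 (L = -62 - (-1)/(4 + 4*(-8)**2) = -62 - (-1)/(4 + 4*64) = -62 - (-1)/(4 + 256) = -62 - (-1)/260 = -62 - 1*(-1/260) = -62 + 1/260 = -16119/260 ≈ -61.996)
L*94 + n(-11) = -16119/260*94 - 4/(-11) = -757593/130 - 4*(-1/11) = -757593/130 + 4/11 = -8333003/1430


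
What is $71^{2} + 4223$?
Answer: $9264$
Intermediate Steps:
$71^{2} + 4223 = 5041 + 4223 = 9264$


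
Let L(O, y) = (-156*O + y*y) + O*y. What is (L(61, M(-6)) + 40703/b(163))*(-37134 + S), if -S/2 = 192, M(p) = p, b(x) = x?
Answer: 58685468010/163 ≈ 3.6003e+8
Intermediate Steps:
S = -384 (S = -2*192 = -384)
L(O, y) = y**2 - 156*O + O*y (L(O, y) = (-156*O + y**2) + O*y = (y**2 - 156*O) + O*y = y**2 - 156*O + O*y)
(L(61, M(-6)) + 40703/b(163))*(-37134 + S) = (((-6)**2 - 156*61 + 61*(-6)) + 40703/163)*(-37134 - 384) = ((36 - 9516 - 366) + 40703*(1/163))*(-37518) = (-9846 + 40703/163)*(-37518) = -1564195/163*(-37518) = 58685468010/163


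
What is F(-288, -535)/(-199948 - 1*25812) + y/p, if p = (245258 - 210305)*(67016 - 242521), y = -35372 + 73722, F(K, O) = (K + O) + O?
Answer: 832189297187/138490807358640 ≈ 0.0060090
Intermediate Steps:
F(K, O) = K + 2*O
y = 38350
p = -6134426265 (p = 34953*(-175505) = -6134426265)
F(-288, -535)/(-199948 - 1*25812) + y/p = (-288 + 2*(-535))/(-199948 - 1*25812) + 38350/(-6134426265) = (-288 - 1070)/(-199948 - 25812) + 38350*(-1/6134426265) = -1358/(-225760) - 7670/1226885253 = -1358*(-1/225760) - 7670/1226885253 = 679/112880 - 7670/1226885253 = 832189297187/138490807358640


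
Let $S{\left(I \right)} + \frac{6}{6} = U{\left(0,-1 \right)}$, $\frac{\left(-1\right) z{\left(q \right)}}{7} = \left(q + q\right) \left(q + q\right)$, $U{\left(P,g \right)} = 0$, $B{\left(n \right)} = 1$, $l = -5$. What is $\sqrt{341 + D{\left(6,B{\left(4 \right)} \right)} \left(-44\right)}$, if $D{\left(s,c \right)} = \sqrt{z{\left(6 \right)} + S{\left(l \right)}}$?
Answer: $\sqrt{341 - 44 i \sqrt{1009}} \approx 29.83 - 23.427 i$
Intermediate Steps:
$z{\left(q \right)} = - 28 q^{2}$ ($z{\left(q \right)} = - 7 \left(q + q\right) \left(q + q\right) = - 7 \cdot 2 q 2 q = - 7 \cdot 4 q^{2} = - 28 q^{2}$)
$S{\left(I \right)} = -1$ ($S{\left(I \right)} = -1 + 0 = -1$)
$D{\left(s,c \right)} = i \sqrt{1009}$ ($D{\left(s,c \right)} = \sqrt{- 28 \cdot 6^{2} - 1} = \sqrt{\left(-28\right) 36 - 1} = \sqrt{-1008 - 1} = \sqrt{-1009} = i \sqrt{1009}$)
$\sqrt{341 + D{\left(6,B{\left(4 \right)} \right)} \left(-44\right)} = \sqrt{341 + i \sqrt{1009} \left(-44\right)} = \sqrt{341 - 44 i \sqrt{1009}}$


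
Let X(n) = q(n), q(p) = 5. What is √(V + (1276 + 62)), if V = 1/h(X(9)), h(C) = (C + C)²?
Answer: √133801/10 ≈ 36.579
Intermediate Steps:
X(n) = 5
h(C) = 4*C² (h(C) = (2*C)² = 4*C²)
V = 1/100 (V = 1/(4*5²) = 1/(4*25) = 1/100 ≈ 0.010000)
√(V + (1276 + 62)) = √(1/100 + (1276 + 62)) = √(1/100 + 1338) = √(133801/100) = √133801/10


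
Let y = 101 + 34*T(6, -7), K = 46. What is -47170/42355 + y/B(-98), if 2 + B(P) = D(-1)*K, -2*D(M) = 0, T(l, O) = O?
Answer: 1141659/16942 ≈ 67.386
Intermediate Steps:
D(M) = 0 (D(M) = -½*0 = 0)
B(P) = -2 (B(P) = -2 + 0*46 = -2 + 0 = -2)
y = -137 (y = 101 + 34*(-7) = 101 - 238 = -137)
-47170/42355 + y/B(-98) = -47170/42355 - 137/(-2) = -47170*1/42355 - 137*(-½) = -9434/8471 + 137/2 = 1141659/16942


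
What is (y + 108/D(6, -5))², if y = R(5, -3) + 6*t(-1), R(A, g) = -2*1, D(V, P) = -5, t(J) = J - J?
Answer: 13924/25 ≈ 556.96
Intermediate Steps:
t(J) = 0
R(A, g) = -2
y = -2 (y = -2 + 6*0 = -2 + 0 = -2)
(y + 108/D(6, -5))² = (-2 + 108/(-5))² = (-2 + 108*(-⅕))² = (-2 - 108/5)² = (-118/5)² = 13924/25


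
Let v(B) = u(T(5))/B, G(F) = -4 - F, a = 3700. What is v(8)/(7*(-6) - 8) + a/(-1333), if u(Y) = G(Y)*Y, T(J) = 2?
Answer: -366001/133300 ≈ -2.7457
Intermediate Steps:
u(Y) = Y*(-4 - Y) (u(Y) = (-4 - Y)*Y = Y*(-4 - Y))
v(B) = -12/B (v(B) = (-1*2*(4 + 2))/B = (-1*2*6)/B = -12/B)
v(8)/(7*(-6) - 8) + a/(-1333) = (-12/8)/(7*(-6) - 8) + 3700/(-1333) = (-12*1/8)/(-42 - 8) + 3700*(-1/1333) = -3/2/(-50) - 3700/1333 = -3/2*(-1/50) - 3700/1333 = 3/100 - 3700/1333 = -366001/133300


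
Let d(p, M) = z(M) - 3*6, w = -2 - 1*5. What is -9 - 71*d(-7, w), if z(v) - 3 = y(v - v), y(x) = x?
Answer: 1056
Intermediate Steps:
z(v) = 3 (z(v) = 3 + (v - v) = 3 + 0 = 3)
w = -7 (w = -2 - 5 = -7)
d(p, M) = -15 (d(p, M) = 3 - 3*6 = 3 - 18 = -15)
-9 - 71*d(-7, w) = -9 - 71*(-15) = -9 + 1065 = 1056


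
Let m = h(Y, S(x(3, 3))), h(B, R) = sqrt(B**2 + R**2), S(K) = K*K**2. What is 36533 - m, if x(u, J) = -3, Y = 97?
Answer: 36533 - sqrt(10138) ≈ 36432.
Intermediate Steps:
S(K) = K**3
m = sqrt(10138) (m = sqrt(97**2 + ((-3)**3)**2) = sqrt(9409 + (-27)**2) = sqrt(9409 + 729) = sqrt(10138) ≈ 100.69)
36533 - m = 36533 - sqrt(10138)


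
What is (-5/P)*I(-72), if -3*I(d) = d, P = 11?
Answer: -120/11 ≈ -10.909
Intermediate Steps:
I(d) = -d/3
(-5/P)*I(-72) = (-5/11)*(-⅓*(-72)) = -5*1/11*24 = -5/11*24 = -120/11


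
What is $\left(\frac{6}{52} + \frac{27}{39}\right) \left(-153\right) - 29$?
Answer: $- \frac{3967}{26} \approx -152.58$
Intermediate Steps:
$\left(\frac{6}{52} + \frac{27}{39}\right) \left(-153\right) - 29 = \left(6 \cdot \frac{1}{52} + 27 \cdot \frac{1}{39}\right) \left(-153\right) - 29 = \left(\frac{3}{26} + \frac{9}{13}\right) \left(-153\right) - 29 = \frac{21}{26} \left(-153\right) - 29 = - \frac{3213}{26} - 29 = - \frac{3967}{26}$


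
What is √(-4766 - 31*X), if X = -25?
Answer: I*√3991 ≈ 63.174*I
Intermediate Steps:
√(-4766 - 31*X) = √(-4766 - 31*(-25)) = √(-4766 + 775) = √(-3991) = I*√3991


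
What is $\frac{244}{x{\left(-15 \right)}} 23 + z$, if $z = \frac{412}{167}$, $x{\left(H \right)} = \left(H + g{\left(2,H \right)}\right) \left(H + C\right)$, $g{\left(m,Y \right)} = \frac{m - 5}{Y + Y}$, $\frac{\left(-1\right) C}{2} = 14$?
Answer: $\frac{12011724}{1069969} \approx 11.226$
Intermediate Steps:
$C = -28$ ($C = \left(-2\right) 14 = -28$)
$g{\left(m,Y \right)} = \frac{-5 + m}{2 Y}$
$x{\left(H \right)} = \left(-28 + H\right) \left(H - \frac{3}{2 H}\right)$ ($x{\left(H \right)} = \left(H + \frac{-5 + 2}{2 H}\right) \left(H - 28\right) = \left(H + \frac{1}{2} \frac{1}{H} \left(-3\right)\right) \left(-28 + H\right) = \left(H - \frac{3}{2 H}\right) \left(-28 + H\right) = \left(-28 + H\right) \left(H - \frac{3}{2 H}\right)$)
$z = \frac{412}{167}$ ($z = 412 \cdot \frac{1}{167} = \frac{412}{167} \approx 2.4671$)
$\frac{244}{x{\left(-15 \right)}} 23 + z = \frac{244}{- \frac{3}{2} + \left(-15\right)^{2} - -420 + \frac{42}{-15}} \cdot 23 + \frac{412}{167} = \frac{244}{- \frac{3}{2} + 225 + 420 + 42 \left(- \frac{1}{15}\right)} 23 + \frac{412}{167} = \frac{244}{- \frac{3}{2} + 225 + 420 - \frac{14}{5}} \cdot 23 + \frac{412}{167} = \frac{244}{\frac{6407}{10}} \cdot 23 + \frac{412}{167} = 244 \cdot \frac{10}{6407} \cdot 23 + \frac{412}{167} = \frac{2440}{6407} \cdot 23 + \frac{412}{167} = \frac{56120}{6407} + \frac{412}{167} = \frac{12011724}{1069969}$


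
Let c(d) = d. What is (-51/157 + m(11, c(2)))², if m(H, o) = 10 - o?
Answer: 1452025/24649 ≈ 58.908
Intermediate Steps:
(-51/157 + m(11, c(2)))² = (-51/157 + (10 - 1*2))² = (-51*1/157 + (10 - 2))² = (-51/157 + 8)² = (1205/157)² = 1452025/24649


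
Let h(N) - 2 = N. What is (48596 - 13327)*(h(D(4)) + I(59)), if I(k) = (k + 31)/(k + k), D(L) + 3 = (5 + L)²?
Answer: 168056785/59 ≈ 2.8484e+6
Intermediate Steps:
D(L) = -3 + (5 + L)²
h(N) = 2 + N
I(k) = (31 + k)/(2*k) (I(k) = (31 + k)/((2*k)) = (31 + k)*(1/(2*k)) = (31 + k)/(2*k))
(48596 - 13327)*(h(D(4)) + I(59)) = (48596 - 13327)*((2 + (-3 + (5 + 4)²)) + (½)*(31 + 59)/59) = 35269*((2 + (-3 + 9²)) + (½)*(1/59)*90) = 35269*((2 + (-3 + 81)) + 45/59) = 35269*((2 + 78) + 45/59) = 35269*(80 + 45/59) = 35269*(4765/59) = 168056785/59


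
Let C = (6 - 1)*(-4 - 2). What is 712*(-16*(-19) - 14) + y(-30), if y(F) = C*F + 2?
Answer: 207382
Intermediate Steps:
C = -30 (C = 5*(-6) = -30)
y(F) = 2 - 30*F (y(F) = -30*F + 2 = 2 - 30*F)
712*(-16*(-19) - 14) + y(-30) = 712*(-16*(-19) - 14) + (2 - 30*(-30)) = 712*(304 - 14) + (2 + 900) = 712*290 + 902 = 206480 + 902 = 207382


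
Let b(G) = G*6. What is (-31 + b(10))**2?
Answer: 841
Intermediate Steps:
b(G) = 6*G
(-31 + b(10))**2 = (-31 + 6*10)**2 = (-31 + 60)**2 = 29**2 = 841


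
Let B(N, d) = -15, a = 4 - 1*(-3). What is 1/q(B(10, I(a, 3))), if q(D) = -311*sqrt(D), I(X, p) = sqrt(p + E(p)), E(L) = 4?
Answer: I*sqrt(15)/4665 ≈ 0.00083022*I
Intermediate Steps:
a = 7 (a = 4 + 3 = 7)
I(X, p) = sqrt(4 + p) (I(X, p) = sqrt(p + 4) = sqrt(4 + p))
1/q(B(10, I(a, 3))) = 1/(-311*I*sqrt(15)) = I*sqrt(15)/4665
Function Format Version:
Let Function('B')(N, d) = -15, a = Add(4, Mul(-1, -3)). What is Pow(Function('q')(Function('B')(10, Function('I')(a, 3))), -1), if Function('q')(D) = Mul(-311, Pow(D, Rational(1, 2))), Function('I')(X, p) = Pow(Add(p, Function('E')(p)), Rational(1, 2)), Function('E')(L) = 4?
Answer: Mul(Rational(1, 4665), I, Pow(15, Rational(1, 2))) ≈ Mul(0.00083022, I)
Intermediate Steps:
a = 7 (a = Add(4, 3) = 7)
Function('I')(X, p) = Pow(Add(4, p), Rational(1, 2)) (Function('I')(X, p) = Pow(Add(p, 4), Rational(1, 2)) = Pow(Add(4, p), Rational(1, 2)))
Pow(Function('q')(Function('B')(10, Function('I')(a, 3))), -1) = Pow(Mul(-311, Pow(-15, Rational(1, 2))), -1) = Pow(Mul(-311, Mul(I, Pow(15, Rational(1, 2)))), -1) = Pow(Mul(-311, I, Pow(15, Rational(1, 2))), -1) = Mul(Rational(1, 4665), I, Pow(15, Rational(1, 2)))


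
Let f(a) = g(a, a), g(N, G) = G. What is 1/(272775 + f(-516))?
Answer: 1/272259 ≈ 3.6730e-6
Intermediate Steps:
f(a) = a
1/(272775 + f(-516)) = 1/(272775 - 516) = 1/272259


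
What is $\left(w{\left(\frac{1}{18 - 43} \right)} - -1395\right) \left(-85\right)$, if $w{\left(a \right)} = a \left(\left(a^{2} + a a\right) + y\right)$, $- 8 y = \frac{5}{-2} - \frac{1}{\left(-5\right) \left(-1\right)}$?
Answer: $- \frac{5928692081}{50000} \approx -1.1857 \cdot 10^{5}$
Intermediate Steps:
$y = \frac{27}{80}$ ($y = - \frac{\frac{5}{-2} - \frac{1}{\left(-5\right) \left(-1\right)}}{8} = - \frac{5 \left(- \frac{1}{2}\right) - \frac{1}{5}}{8} = - \frac{- \frac{5}{2} - \frac{1}{5}}{8} = \left(- \frac{1}{8}\right) \left(- \frac{27}{10}\right) = \frac{27}{80} \approx 0.3375$)
$w{\left(a \right)} = a \left(\frac{27}{80} + 2 a^{2}\right)$ ($w{\left(a \right)} = a \left(\left(a^{2} + a a\right) + \frac{27}{80}\right) = a \left(\left(a^{2} + a^{2}\right) + \frac{27}{80}\right) = a \left(2 a^{2} + \frac{27}{80}\right) = a \left(\frac{27}{80} + 2 a^{2}\right)$)
$\left(w{\left(\frac{1}{18 - 43} \right)} - -1395\right) \left(-85\right) = \left(\frac{27 + 160 \left(\frac{1}{18 - 43}\right)^{2}}{80 \left(18 - 43\right)} - -1395\right) \left(-85\right) = \left(\frac{27 + 160 \left(\frac{1}{-25}\right)^{2}}{80 \left(-25\right)} + 1395\right) \left(-85\right) = \left(\frac{1}{80} \left(- \frac{1}{25}\right) \left(27 + 160 \left(- \frac{1}{25}\right)^{2}\right) + 1395\right) \left(-85\right) = \left(\frac{1}{80} \left(- \frac{1}{25}\right) \left(27 + 160 \cdot \frac{1}{625}\right) + 1395\right) \left(-85\right) = \left(\frac{1}{80} \left(- \frac{1}{25}\right) \left(27 + \frac{32}{125}\right) + 1395\right) \left(-85\right) = \left(\frac{1}{80} \left(- \frac{1}{25}\right) \frac{3407}{125} + 1395\right) \left(-85\right) = \left(- \frac{3407}{250000} + 1395\right) \left(-85\right) = \frac{348746593}{250000} \left(-85\right) = - \frac{5928692081}{50000}$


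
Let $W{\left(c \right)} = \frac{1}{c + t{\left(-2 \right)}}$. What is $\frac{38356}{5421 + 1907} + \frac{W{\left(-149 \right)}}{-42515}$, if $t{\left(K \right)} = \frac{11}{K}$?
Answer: $\frac{125971991179}{24067231320} \approx 5.2342$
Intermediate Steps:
$W{\left(c \right)} = \frac{1}{- \frac{11}{2} + c}$ ($W{\left(c \right)} = \frac{1}{c + \frac{11}{-2}} = \frac{1}{c + 11 \left(- \frac{1}{2}\right)} = \frac{1}{c - \frac{11}{2}} = \frac{1}{- \frac{11}{2} + c}$)
$\frac{38356}{5421 + 1907} + \frac{W{\left(-149 \right)}}{-42515} = \frac{38356}{5421 + 1907} + \frac{2 \frac{1}{-11 + 2 \left(-149\right)}}{-42515} = \frac{38356}{7328} + \frac{2}{-11 - 298} \left(- \frac{1}{42515}\right) = 38356 \cdot \frac{1}{7328} + \frac{2}{-309} \left(- \frac{1}{42515}\right) = \frac{9589}{1832} + 2 \left(- \frac{1}{309}\right) \left(- \frac{1}{42515}\right) = \frac{9589}{1832} - - \frac{2}{13137135} = \frac{9589}{1832} + \frac{2}{13137135} = \frac{125971991179}{24067231320}$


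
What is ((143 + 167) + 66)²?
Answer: 141376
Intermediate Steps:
((143 + 167) + 66)² = (310 + 66)² = 376² = 141376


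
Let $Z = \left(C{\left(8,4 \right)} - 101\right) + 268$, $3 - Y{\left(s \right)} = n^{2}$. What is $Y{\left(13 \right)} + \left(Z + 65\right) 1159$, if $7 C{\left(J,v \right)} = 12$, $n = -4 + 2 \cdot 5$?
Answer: $\frac{1895893}{7} \approx 2.7084 \cdot 10^{5}$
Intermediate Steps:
$n = 6$ ($n = -4 + 10 = 6$)
$Y{\left(s \right)} = -33$ ($Y{\left(s \right)} = 3 - 6^{2} = 3 - 36 = -33$)
$C{\left(J,v \right)} = \frac{12}{7}$ ($C{\left(J,v \right)} = \frac{1}{7} \cdot 12 = \frac{12}{7}$)
$Z = \frac{1181}{7}$ ($Z = \left(\frac{12}{7} - 101\right) + 268 = - \frac{695}{7} + 268 = \frac{1181}{7} \approx 168.71$)
$Y{\left(13 \right)} + \left(Z + 65\right) 1159 = -33 + \left(\frac{1181}{7} + 65\right) 1159 = -33 + \frac{1636}{7} \cdot 1159 = -33 + \frac{1896124}{7} = \frac{1895893}{7}$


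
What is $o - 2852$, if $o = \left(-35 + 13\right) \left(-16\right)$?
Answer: $-2500$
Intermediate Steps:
$o = 352$ ($o = \left(-22\right) \left(-16\right) = 352$)
$o - 2852 = 352 - 2852 = -2500$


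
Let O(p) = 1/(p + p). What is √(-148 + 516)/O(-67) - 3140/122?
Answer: -1570/61 - 536*√23 ≈ -2596.3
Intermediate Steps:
O(p) = 1/(2*p)
√(-148 + 516)/O(-67) - 3140/122 = √(-148 + 516)/(((½)/(-67))) - 3140/122 = √368/(((½)*(-1/67))) - 3140*1/122 = (4*√23)/(-1/134) - 1570/61 = (4*√23)*(-134) - 1570/61 = -536*√23 - 1570/61 = -1570/61 - 536*√23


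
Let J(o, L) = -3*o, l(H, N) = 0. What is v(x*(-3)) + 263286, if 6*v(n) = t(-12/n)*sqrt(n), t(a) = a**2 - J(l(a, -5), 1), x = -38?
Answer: 263286 + 2*sqrt(114)/1083 ≈ 2.6329e+5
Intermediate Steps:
t(a) = a**2 (t(a) = a**2 - (-3)*0 = a**2 - 1*0 = a**2 + 0 = a**2)
v(n) = 24/n**(3/2) (v(n) = ((-12/n)**2*sqrt(n))/6 = ((144/n**2)*sqrt(n))/6 = (144/n**(3/2))/6 = 24/n**(3/2))
v(x*(-3)) + 263286 = 24/(-38*(-3))**(3/2) + 263286 = 24/114**(3/2) + 263286 = 24*(sqrt(114)/12996) + 263286 = 2*sqrt(114)/1083 + 263286 = 263286 + 2*sqrt(114)/1083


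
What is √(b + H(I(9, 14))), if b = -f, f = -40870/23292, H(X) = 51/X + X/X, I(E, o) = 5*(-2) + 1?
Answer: I*√43883422/3882 ≈ 1.7065*I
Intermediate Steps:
I(E, o) = -9 (I(E, o) = -10 + 1 = -9)
H(X) = 1 + 51/X (H(X) = 51/X + 1 = 1 + 51/X)
f = -20435/11646 (f = -40870*1/23292 = -20435/11646 ≈ -1.7547)
b = 20435/11646 (b = -1*(-20435/11646) = 20435/11646 ≈ 1.7547)
√(b + H(I(9, 14))) = √(20435/11646 + (51 - 9)/(-9)) = √(20435/11646 - ⅑*42) = √(20435/11646 - 14/3) = √(-33913/11646) = I*√43883422/3882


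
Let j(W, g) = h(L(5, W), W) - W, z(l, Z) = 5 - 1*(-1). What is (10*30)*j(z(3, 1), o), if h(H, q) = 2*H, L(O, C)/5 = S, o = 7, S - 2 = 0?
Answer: 4200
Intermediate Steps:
S = 2 (S = 2 + 0 = 2)
z(l, Z) = 6 (z(l, Z) = 5 + 1 = 6)
L(O, C) = 10 (L(O, C) = 5*2 = 10)
j(W, g) = 20 - W (j(W, g) = 2*10 - W = 20 - W)
(10*30)*j(z(3, 1), o) = (10*30)*(20 - 1*6) = 300*(20 - 6) = 300*14 = 4200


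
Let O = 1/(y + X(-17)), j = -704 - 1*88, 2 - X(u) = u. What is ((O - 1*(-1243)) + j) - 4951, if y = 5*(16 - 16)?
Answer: -85499/19 ≈ -4499.9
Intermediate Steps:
y = 0 (y = 5*0 = 0)
X(u) = 2 - u
j = -792 (j = -704 - 88 = -792)
O = 1/19 (O = 1/(0 + (2 - 1*(-17))) = 1/(0 + (2 + 17)) = 1/(0 + 19) = 1/19 ≈ 0.052632)
((O - 1*(-1243)) + j) - 4951 = ((1/19 - 1*(-1243)) - 792) - 4951 = ((1/19 + 1243) - 792) - 4951 = (23618/19 - 792) - 4951 = 8570/19 - 4951 = -85499/19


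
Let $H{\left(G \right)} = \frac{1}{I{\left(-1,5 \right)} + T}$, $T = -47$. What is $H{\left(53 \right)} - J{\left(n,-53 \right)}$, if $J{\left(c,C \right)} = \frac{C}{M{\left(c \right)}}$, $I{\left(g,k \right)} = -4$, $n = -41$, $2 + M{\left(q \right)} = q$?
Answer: $- \frac{2746}{2193} \approx -1.2522$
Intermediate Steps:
$M{\left(q \right)} = -2 + q$
$H{\left(G \right)} = - \frac{1}{51}$ ($H{\left(G \right)} = \frac{1}{-4 - 47} = \frac{1}{-51} = - \frac{1}{51}$)
$J{\left(c,C \right)} = \frac{C}{-2 + c}$
$H{\left(53 \right)} - J{\left(n,-53 \right)} = - \frac{1}{51} - - \frac{53}{-2 - 41} = - \frac{1}{51} - - \frac{53}{-43} = - \frac{1}{51} - \left(-53\right) \left(- \frac{1}{43}\right) = - \frac{1}{51} - \frac{53}{43} = - \frac{2746}{2193}$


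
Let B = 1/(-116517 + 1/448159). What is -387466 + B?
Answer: -20232754686888291/52218142202 ≈ -3.8747e+5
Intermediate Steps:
B = -448159/52218142202 (B = 1/(-116517 + 1/448159) = 1/(-52218142202/448159) = -448159/52218142202 ≈ -8.5824e-6)
-387466 + B = -387466 - 448159/52218142202 = -20232754686888291/52218142202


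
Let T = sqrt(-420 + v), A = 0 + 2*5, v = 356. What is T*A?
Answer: 80*I ≈ 80.0*I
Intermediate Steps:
A = 10 (A = 0 + 10 = 10)
T = 8*I (T = sqrt(-420 + 356) = sqrt(-64) = 8*I ≈ 8.0*I)
T*A = (8*I)*10 = 80*I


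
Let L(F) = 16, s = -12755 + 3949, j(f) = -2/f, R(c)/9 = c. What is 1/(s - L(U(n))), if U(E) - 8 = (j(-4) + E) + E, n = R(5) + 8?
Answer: -1/8822 ≈ -0.00011335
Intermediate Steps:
R(c) = 9*c
n = 53 (n = 9*5 + 8 = 45 + 8 = 53)
U(E) = 17/2 + 2*E (U(E) = 8 + ((-2/(-4) + E) + E) = 8 + ((-2*(-¼) + E) + E) = 8 + ((½ + E) + E) = 8 + (½ + 2*E) = 17/2 + 2*E)
s = -8806
1/(s - L(U(n))) = 1/(-8806 - 1*16) = 1/(-8806 - 16) = 1/(-8822) = -1/8822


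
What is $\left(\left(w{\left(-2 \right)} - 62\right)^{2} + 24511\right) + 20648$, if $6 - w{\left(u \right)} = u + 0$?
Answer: $48075$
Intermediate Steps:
$w{\left(u \right)} = 6 - u$ ($w{\left(u \right)} = 6 - \left(u + 0\right) = 6 - u$)
$\left(\left(w{\left(-2 \right)} - 62\right)^{2} + 24511\right) + 20648 = \left(\left(\left(6 - -2\right) - 62\right)^{2} + 24511\right) + 20648 = \left(\left(\left(6 + 2\right) - 62\right)^{2} + 24511\right) + 20648 = \left(\left(8 - 62\right)^{2} + 24511\right) + 20648 = \left(\left(-54\right)^{2} + 24511\right) + 20648 = \left(2916 + 24511\right) + 20648 = 27427 + 20648 = 48075$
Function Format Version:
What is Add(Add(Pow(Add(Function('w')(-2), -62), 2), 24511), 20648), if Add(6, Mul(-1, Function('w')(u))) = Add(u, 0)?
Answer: 48075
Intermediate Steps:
Function('w')(u) = Add(6, Mul(-1, u)) (Function('w')(u) = Add(6, Mul(-1, Add(u, 0))) = Add(6, Mul(-1, u)))
Add(Add(Pow(Add(Function('w')(-2), -62), 2), 24511), 20648) = Add(Add(Pow(Add(Add(6, Mul(-1, -2)), -62), 2), 24511), 20648) = Add(Add(Pow(Add(Add(6, 2), -62), 2), 24511), 20648) = Add(Add(Pow(Add(8, -62), 2), 24511), 20648) = Add(Add(Pow(-54, 2), 24511), 20648) = Add(Add(2916, 24511), 20648) = Add(27427, 20648) = 48075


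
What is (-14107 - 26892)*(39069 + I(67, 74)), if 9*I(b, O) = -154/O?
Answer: -533392890100/333 ≈ -1.6018e+9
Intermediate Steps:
I(b, O) = -154/(9*O) (I(b, O) = (-154/O)/9 = -154/(9*O))
(-14107 - 26892)*(39069 + I(67, 74)) = (-14107 - 26892)*(39069 - 154/9/74) = -40999*(39069 - 154/9*1/74) = -40999*(39069 - 77/333) = -40999*13009900/333 = -533392890100/333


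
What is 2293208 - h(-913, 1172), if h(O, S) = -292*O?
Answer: 2026612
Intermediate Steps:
2293208 - h(-913, 1172) = 2293208 - (-292)*(-913) = 2293208 - 1*266596 = 2293208 - 266596 = 2026612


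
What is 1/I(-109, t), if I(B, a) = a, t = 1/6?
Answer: 6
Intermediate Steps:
t = 1/6 ≈ 0.16667
1/I(-109, t) = 1/(1/6) = 6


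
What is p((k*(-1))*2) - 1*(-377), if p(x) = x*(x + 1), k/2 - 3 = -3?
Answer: 377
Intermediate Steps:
k = 0 (k = 6 + 2*(-3) = 6 - 6 = 0)
p(x) = x*(1 + x)
p((k*(-1))*2) - 1*(-377) = ((0*(-1))*2)*(1 + (0*(-1))*2) - 1*(-377) = (0*2)*(1 + 0*2) + 377 = 0*(1 + 0) + 377 = 0*1 + 377 = 0 + 377 = 377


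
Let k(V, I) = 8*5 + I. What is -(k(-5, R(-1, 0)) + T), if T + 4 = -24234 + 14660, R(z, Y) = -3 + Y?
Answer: 9541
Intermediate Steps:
k(V, I) = 40 + I
T = -9578 (T = -4 + (-24234 + 14660) = -4 - 9574 = -9578)
-(k(-5, R(-1, 0)) + T) = -((40 + (-3 + 0)) - 9578) = -((40 - 3) - 9578) = -(37 - 9578) = -1*(-9541) = 9541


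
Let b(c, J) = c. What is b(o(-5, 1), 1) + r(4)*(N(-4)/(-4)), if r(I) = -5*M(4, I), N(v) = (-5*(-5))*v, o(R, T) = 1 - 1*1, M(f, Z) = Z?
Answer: -500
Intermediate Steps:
o(R, T) = 0 (o(R, T) = 1 - 1 = 0)
N(v) = 25*v
r(I) = -5*I
b(o(-5, 1), 1) + r(4)*(N(-4)/(-4)) = 0 + (-5*4)*((25*(-4))/(-4)) = 0 - (-2000)*(-1)/4 = 0 - 20*25 = 0 - 500 = -500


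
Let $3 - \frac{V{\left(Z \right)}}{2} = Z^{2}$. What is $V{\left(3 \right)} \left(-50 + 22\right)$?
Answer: $336$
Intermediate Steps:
$V{\left(Z \right)} = 6 - 2 Z^{2}$
$V{\left(3 \right)} \left(-50 + 22\right) = \left(6 - 2 \cdot 3^{2}\right) \left(-50 + 22\right) = \left(6 - 18\right) \left(-28\right) = \left(-12\right) \left(-28\right) = 336$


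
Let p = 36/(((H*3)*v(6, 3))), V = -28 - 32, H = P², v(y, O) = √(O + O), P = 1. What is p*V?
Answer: -120*√6 ≈ -293.94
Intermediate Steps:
v(y, O) = √2*√O (v(y, O) = √(2*O) = √2*√O)
H = 1 (H = 1² = 1)
V = -60
p = 2*√6 (p = 36/(((1*3)*(√2*√3))) = 36/((3*√6)) = 36*(√6/18) = 2*√6 ≈ 4.8990)
p*V = (2*√6)*(-60) = -120*√6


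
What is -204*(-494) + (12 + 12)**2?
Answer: 101352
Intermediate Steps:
-204*(-494) + (12 + 12)**2 = 100776 + 24**2 = 100776 + 576 = 101352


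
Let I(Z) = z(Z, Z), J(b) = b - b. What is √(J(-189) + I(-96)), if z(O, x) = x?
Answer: 4*I*√6 ≈ 9.798*I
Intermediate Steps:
J(b) = 0
I(Z) = Z
√(J(-189) + I(-96)) = √(0 - 96) = √(-96) = 4*I*√6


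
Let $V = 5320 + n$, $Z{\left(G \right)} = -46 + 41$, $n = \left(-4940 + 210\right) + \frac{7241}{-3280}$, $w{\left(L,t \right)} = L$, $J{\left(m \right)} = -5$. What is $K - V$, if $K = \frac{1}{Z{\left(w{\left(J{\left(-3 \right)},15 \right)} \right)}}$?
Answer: $- \frac{385723}{656} \approx -587.99$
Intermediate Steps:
$n = - \frac{15521641}{3280}$ ($n = -4730 + 7241 \left(- \frac{1}{3280}\right) = -4730 - \frac{7241}{3280} = - \frac{15521641}{3280} \approx -4732.2$)
$Z{\left(G \right)} = -5$
$V = \frac{1927959}{3280}$ ($V = 5320 - \frac{15521641}{3280} = \frac{1927959}{3280} \approx 587.79$)
$K = - \frac{1}{5}$ ($K = \frac{1}{-5} = - \frac{1}{5} \approx -0.2$)
$K - V = - \frac{1}{5} - \frac{1927959}{3280} = - \frac{385723}{656}$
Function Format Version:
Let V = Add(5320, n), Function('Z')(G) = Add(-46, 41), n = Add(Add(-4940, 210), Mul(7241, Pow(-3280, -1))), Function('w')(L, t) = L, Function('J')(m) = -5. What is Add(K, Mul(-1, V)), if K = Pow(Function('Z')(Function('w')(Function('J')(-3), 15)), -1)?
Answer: Rational(-385723, 656) ≈ -587.99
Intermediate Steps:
n = Rational(-15521641, 3280) (n = Add(-4730, Mul(7241, Rational(-1, 3280))) = Add(-4730, Rational(-7241, 3280)) = Rational(-15521641, 3280) ≈ -4732.2)
Function('Z')(G) = -5
V = Rational(1927959, 3280) (V = Add(5320, Rational(-15521641, 3280)) = Rational(1927959, 3280) ≈ 587.79)
K = Rational(-1, 5) (K = Pow(-5, -1) = Rational(-1, 5) ≈ -0.20000)
Add(K, Mul(-1, V)) = Add(Rational(-1, 5), Mul(-1, Rational(1927959, 3280))) = Add(Rational(-1, 5), Rational(-1927959, 3280)) = Rational(-385723, 656)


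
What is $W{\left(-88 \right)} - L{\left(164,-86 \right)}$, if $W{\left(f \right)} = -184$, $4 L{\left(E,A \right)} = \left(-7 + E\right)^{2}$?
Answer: $- \frac{25385}{4} \approx -6346.3$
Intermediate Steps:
$L{\left(E,A \right)} = \frac{\left(-7 + E\right)^{2}}{4}$
$W{\left(-88 \right)} - L{\left(164,-86 \right)} = -184 - \frac{\left(-7 + 164\right)^{2}}{4} = -184 - \frac{157^{2}}{4} = -184 - \frac{1}{4} \cdot 24649 = -184 - \frac{24649}{4} = - \frac{25385}{4}$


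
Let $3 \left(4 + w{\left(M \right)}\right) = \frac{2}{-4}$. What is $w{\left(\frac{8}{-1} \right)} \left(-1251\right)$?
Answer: $\frac{10425}{2} \approx 5212.5$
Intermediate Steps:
$w{\left(M \right)} = - \frac{25}{6}$ ($w{\left(M \right)} = -4 + \frac{2 \frac{1}{-4}}{3} = -4 + \frac{2 \left(- \frac{1}{4}\right)}{3} = -4 + \frac{1}{3} \left(- \frac{1}{2}\right) = -4 - \frac{1}{6} = - \frac{25}{6}$)
$w{\left(\frac{8}{-1} \right)} \left(-1251\right) = \left(- \frac{25}{6}\right) \left(-1251\right) = \frac{10425}{2}$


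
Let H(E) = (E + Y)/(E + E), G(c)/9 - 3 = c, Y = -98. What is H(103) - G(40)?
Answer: -79717/206 ≈ -386.98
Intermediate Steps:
G(c) = 27 + 9*c
H(E) = (-98 + E)/(2*E) (H(E) = (E - 98)/(E + E) = (-98 + E)/((2*E)) = (-98 + E)*(1/(2*E)) = (-98 + E)/(2*E))
H(103) - G(40) = (½)*(-98 + 103)/103 - (27 + 9*40) = (½)*(1/103)*5 - (27 + 360) = 5/206 - 1*387 = 5/206 - 387 = -79717/206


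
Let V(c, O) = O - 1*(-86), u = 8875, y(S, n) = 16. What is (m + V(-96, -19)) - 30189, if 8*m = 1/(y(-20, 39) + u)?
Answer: -2142517615/71128 ≈ -30122.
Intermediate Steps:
V(c, O) = 86 + O (V(c, O) = O + 86 = 86 + O)
m = 1/71128 (m = 1/(8*(16 + 8875)) = (1/8)/8891 = (1/8)*(1/8891) = 1/71128 ≈ 1.4059e-5)
(m + V(-96, -19)) - 30189 = (1/71128 + (86 - 19)) - 30189 = (1/71128 + 67) - 30189 = 4765577/71128 - 30189 = -2142517615/71128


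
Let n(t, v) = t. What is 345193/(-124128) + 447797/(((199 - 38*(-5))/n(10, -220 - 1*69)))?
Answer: 555707180083/48285792 ≈ 11509.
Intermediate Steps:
345193/(-124128) + 447797/(((199 - 38*(-5))/n(10, -220 - 1*69))) = 345193/(-124128) + 447797/(((199 - 38*(-5))/10)) = 345193*(-1/124128) + 447797/(((199 + 190)*(⅒))) = -345193/124128 + 447797/((389*(⅒))) = -345193/124128 + 447797/(389/10) = -345193/124128 + 447797*(10/389) = -345193/124128 + 4477970/389 = 555707180083/48285792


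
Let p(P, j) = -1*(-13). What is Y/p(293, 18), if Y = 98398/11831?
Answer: 98398/153803 ≈ 0.63977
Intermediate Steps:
p(P, j) = 13
Y = 98398/11831 (Y = 98398*(1/11831) = 98398/11831 ≈ 8.3170)
Y/p(293, 18) = (98398/11831)/13 = (98398/11831)*(1/13) = 98398/153803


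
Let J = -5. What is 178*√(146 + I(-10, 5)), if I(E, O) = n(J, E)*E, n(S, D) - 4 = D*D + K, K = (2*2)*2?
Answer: 178*I*√974 ≈ 5555.2*I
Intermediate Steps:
K = 8 (K = 4*2 = 8)
n(S, D) = 12 + D² (n(S, D) = 4 + (D*D + 8) = 4 + (D² + 8) = 4 + (8 + D²) = 12 + D²)
I(E, O) = E*(12 + E²) (I(E, O) = (12 + E²)*E = E*(12 + E²))
178*√(146 + I(-10, 5)) = 178*√(146 - 10*(12 + (-10)²)) = 178*√(146 - 10*(12 + 100)) = 178*√(146 - 10*112) = 178*√(146 - 1120) = 178*√(-974) = 178*(I*√974) = 178*I*√974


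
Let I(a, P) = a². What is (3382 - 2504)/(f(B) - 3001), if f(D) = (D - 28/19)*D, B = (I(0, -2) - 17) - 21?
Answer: -878/1501 ≈ -0.58494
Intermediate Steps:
B = -38 (B = (0² - 17) - 21 = (0 - 17) - 21 = -17 - 21 = -38)
f(D) = D*(-28/19 + D) (f(D) = (D - 28/19)*D = (-28/19 + D)*D = D*(-28/19 + D))
(3382 - 2504)/(f(B) - 3001) = (3382 - 2504)/((1/19)*(-38)*(-28 + 19*(-38)) - 3001) = 878/((1/19)*(-38)*(-28 - 722) - 3001) = 878/((1/19)*(-38)*(-750) - 3001) = 878/(1500 - 3001) = 878/(-1501) = 878*(-1/1501) = -878/1501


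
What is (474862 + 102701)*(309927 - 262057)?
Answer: 27647940810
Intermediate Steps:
(474862 + 102701)*(309927 - 262057) = 577563*47870 = 27647940810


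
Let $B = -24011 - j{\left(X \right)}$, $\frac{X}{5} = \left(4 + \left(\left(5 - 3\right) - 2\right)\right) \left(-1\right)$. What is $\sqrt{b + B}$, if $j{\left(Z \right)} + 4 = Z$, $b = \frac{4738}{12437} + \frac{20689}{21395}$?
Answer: $\frac{i \sqrt{1698272508527235365230}}{266089615} \approx 154.87 i$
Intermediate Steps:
$X = -20$ ($X = 5 \left(4 + \left(\left(5 - 3\right) - 2\right)\right) \left(-1\right) = 5 \left(4 + \left(2 - 2\right)\right) \left(-1\right) = 5 \left(4 + 0\right) \left(-1\right) = 5 \cdot 4 \left(-1\right) = 5 \left(-4\right) = -20$)
$b = \frac{358678603}{266089615}$ ($b = 4738 \cdot \frac{1}{12437} + 20689 \cdot \frac{1}{21395} = \frac{4738}{12437} + \frac{20689}{21395} = \frac{358678603}{266089615} \approx 1.348$)
$j{\left(Z \right)} = -4 + Z$
$B = -23987$ ($B = -24011 - \left(-4 - 20\right) = -24011 - -24 = -24011 + 24 = -23987$)
$\sqrt{b + B} = \sqrt{\frac{358678603}{266089615} - 23987} = \sqrt{- \frac{6382332916402}{266089615}} = \frac{i \sqrt{1698272508527235365230}}{266089615}$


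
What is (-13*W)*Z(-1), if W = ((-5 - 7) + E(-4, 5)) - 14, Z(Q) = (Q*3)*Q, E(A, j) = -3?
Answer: 1131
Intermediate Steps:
Z(Q) = 3*Q² (Z(Q) = (3*Q)*Q = 3*Q²)
W = -29 (W = ((-5 - 7) - 3) - 14 = (-12 - 3) - 14 = -15 - 14 = -29)
(-13*W)*Z(-1) = (-13*(-29))*(3*(-1)²) = 377*(3*1) = 377*3 = 1131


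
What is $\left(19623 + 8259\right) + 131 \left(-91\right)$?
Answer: $15961$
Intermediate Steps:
$\left(19623 + 8259\right) + 131 \left(-91\right) = 27882 - 11921 = 15961$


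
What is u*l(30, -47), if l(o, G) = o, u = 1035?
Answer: 31050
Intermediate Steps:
u*l(30, -47) = 1035*30 = 31050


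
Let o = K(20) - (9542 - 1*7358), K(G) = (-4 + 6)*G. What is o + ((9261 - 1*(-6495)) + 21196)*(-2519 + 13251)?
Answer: 396566720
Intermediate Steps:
K(G) = 2*G
o = -2144 (o = 2*20 - (9542 - 1*7358) = 40 - (9542 - 7358) = 40 - 1*2184 = 40 - 2184 = -2144)
o + ((9261 - 1*(-6495)) + 21196)*(-2519 + 13251) = -2144 + ((9261 - 1*(-6495)) + 21196)*(-2519 + 13251) = -2144 + ((9261 + 6495) + 21196)*10732 = -2144 + (15756 + 21196)*10732 = -2144 + 36952*10732 = -2144 + 396568864 = 396566720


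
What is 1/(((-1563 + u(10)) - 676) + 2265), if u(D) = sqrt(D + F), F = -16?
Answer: 13/341 - I*sqrt(6)/682 ≈ 0.038123 - 0.0035916*I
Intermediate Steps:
u(D) = sqrt(-16 + D) (u(D) = sqrt(D - 16) = sqrt(-16 + D))
1/(((-1563 + u(10)) - 676) + 2265) = 1/(((-1563 + sqrt(-16 + 10)) - 676) + 2265) = 1/(((-1563 + sqrt(-6)) - 676) + 2265) = 1/(((-1563 + I*sqrt(6)) - 676) + 2265) = 1/((-2239 + I*sqrt(6)) + 2265) = 1/(26 + I*sqrt(6))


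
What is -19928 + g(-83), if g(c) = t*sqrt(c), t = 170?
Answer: -19928 + 170*I*sqrt(83) ≈ -19928.0 + 1548.8*I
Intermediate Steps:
g(c) = 170*sqrt(c)
-19928 + g(-83) = -19928 + 170*sqrt(-83) = -19928 + 170*(I*sqrt(83)) = -19928 + 170*I*sqrt(83)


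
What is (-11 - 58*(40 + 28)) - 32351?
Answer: -36306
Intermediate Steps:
(-11 - 58*(40 + 28)) - 32351 = (-11 - 58*68) - 32351 = (-11 - 3944) - 32351 = -3955 - 32351 = -36306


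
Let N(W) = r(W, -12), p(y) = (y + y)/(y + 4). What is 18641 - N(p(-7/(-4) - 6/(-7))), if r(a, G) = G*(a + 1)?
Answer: 3452557/185 ≈ 18662.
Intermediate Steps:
r(a, G) = G*(1 + a)
p(y) = 2*y/(4 + y) (p(y) = (2*y)/(4 + y) = 2*y/(4 + y))
N(W) = -12 - 12*W (N(W) = -12*(1 + W) = -12 - 12*W)
18641 - N(p(-7/(-4) - 6/(-7))) = 18641 - (-12 - 24*(-7/(-4) - 6/(-7))/(4 + (-7/(-4) - 6/(-7)))) = 18641 - (-12 - 24*(-7*(-¼) - 6*(-⅐))/(4 + (-7*(-¼) - 6*(-⅐)))) = 18641 - (-12 - 24*(7/4 + 6/7)/(4 + (7/4 + 6/7))) = 18641 - (-12 - 24*73/(28*(4 + 73/28))) = 18641 - (-12 - 24*73/(28*185/28)) = 18641 - (-12 - 24*73*28/(28*185)) = 18641 - (-12 - 12*146/185) = 18641 - (-12 - 1752/185) = 18641 - 1*(-3972/185) = 18641 + 3972/185 = 3452557/185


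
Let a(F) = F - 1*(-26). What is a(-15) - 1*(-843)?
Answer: 854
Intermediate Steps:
a(F) = 26 + F (a(F) = F + 26 = 26 + F)
a(-15) - 1*(-843) = (26 - 15) - 1*(-843) = 11 + 843 = 854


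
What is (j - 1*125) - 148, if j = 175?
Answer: -98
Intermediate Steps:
(j - 1*125) - 148 = (175 - 1*125) - 148 = (175 - 125) - 148 = 50 - 148 = -98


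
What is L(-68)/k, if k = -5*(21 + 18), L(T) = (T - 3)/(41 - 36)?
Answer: 71/975 ≈ 0.072821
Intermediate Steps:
L(T) = -3/5 + T/5 (L(T) = (-3 + T)/5 = (-3 + T)*(1/5) = -3/5 + T/5)
k = -195 (k = -5*39 = -195)
L(-68)/k = (-3/5 + (1/5)*(-68))/(-195) = (-3/5 - 68/5)*(-1/195) = -71/5*(-1/195) = 71/975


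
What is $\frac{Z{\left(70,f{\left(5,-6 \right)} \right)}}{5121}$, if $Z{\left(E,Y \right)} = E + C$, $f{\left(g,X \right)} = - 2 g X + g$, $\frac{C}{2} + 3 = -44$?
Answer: $- \frac{8}{1707} \approx -0.0046866$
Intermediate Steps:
$C = -94$ ($C = -6 + 2 \left(-44\right) = -6 - 88 = -94$)
$f{\left(g,X \right)} = g - 2 X g$ ($f{\left(g,X \right)} = - 2 X g + g = g - 2 X g$)
$Z{\left(E,Y \right)} = -94 + E$ ($Z{\left(E,Y \right)} = E - 94 = -94 + E$)
$\frac{Z{\left(70,f{\left(5,-6 \right)} \right)}}{5121} = \frac{-94 + 70}{5121} = \left(-24\right) \frac{1}{5121} = - \frac{8}{1707}$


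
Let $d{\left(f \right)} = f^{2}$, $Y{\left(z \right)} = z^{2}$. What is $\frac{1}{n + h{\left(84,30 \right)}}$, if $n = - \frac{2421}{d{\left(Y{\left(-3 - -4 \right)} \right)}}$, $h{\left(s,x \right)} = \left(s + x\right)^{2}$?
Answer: $\frac{1}{10575} \approx 9.4563 \cdot 10^{-5}$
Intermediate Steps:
$n = -2421$ ($n = - \frac{2421}{\left(\left(-3 - -4\right)^{2}\right)^{2}} = - \frac{2421}{\left(\left(-3 + 4\right)^{2}\right)^{2}} = - \frac{2421}{\left(1^{2}\right)^{2}} = - \frac{2421}{1^{2}} = - \frac{2421}{1} = \left(-2421\right) 1 = -2421$)
$\frac{1}{n + h{\left(84,30 \right)}} = \frac{1}{-2421 + \left(84 + 30\right)^{2}} = \frac{1}{-2421 + 114^{2}} = \frac{1}{-2421 + 12996} = \frac{1}{10575}$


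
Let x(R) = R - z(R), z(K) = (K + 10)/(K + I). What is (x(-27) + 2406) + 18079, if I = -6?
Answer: 675097/33 ≈ 20458.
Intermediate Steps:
z(K) = (10 + K)/(-6 + K) (z(K) = (K + 10)/(K - 6) = (10 + K)/(-6 + K))
x(R) = R - (10 + R)/(-6 + R)
(x(-27) + 2406) + 18079 = ((-10 - 1*(-27) - 27*(-6 - 27))/(-6 - 27) + 2406) + 18079 = ((-10 + 27 - 27*(-33))/(-33) + 2406) + 18079 = (-(-10 + 27 + 891)/33 + 2406) + 18079 = (-1/33*908 + 2406) + 18079 = (-908/33 + 2406) + 18079 = 78490/33 + 18079 = 675097/33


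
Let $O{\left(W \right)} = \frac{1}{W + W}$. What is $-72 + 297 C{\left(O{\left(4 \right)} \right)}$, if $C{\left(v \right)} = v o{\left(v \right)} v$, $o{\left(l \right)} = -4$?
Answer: $- \frac{1449}{16} \approx -90.563$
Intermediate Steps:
$O{\left(W \right)} = \frac{1}{2 W}$
$C{\left(v \right)} = - 4 v^{2}$ ($C{\left(v \right)} = v \left(-4\right) v = - 4 v v = - 4 v^{2}$)
$-72 + 297 C{\left(O{\left(4 \right)} \right)} = -72 + 297 \left(- 4 \left(\frac{1}{2 \cdot 4}\right)^{2}\right) = -72 + 297 \left(- 4 \left(\frac{1}{2} \cdot \frac{1}{4}\right)^{2}\right) = -72 + 297 \left(- \frac{4}{64}\right) = -72 + 297 \left(\left(-4\right) \frac{1}{64}\right) = -72 + 297 \left(- \frac{1}{16}\right) = -72 - \frac{297}{16} = - \frac{1449}{16}$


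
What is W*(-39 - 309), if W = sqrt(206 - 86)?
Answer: -696*sqrt(30) ≈ -3812.1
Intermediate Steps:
W = 2*sqrt(30) (W = sqrt(120) = 2*sqrt(30) ≈ 10.954)
W*(-39 - 309) = (2*sqrt(30))*(-39 - 309) = (2*sqrt(30))*(-348) = -696*sqrt(30)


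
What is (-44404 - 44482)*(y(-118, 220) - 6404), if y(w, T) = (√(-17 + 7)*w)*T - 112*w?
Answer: -605491432 + 2307480560*I*√10 ≈ -6.0549e+8 + 7.2969e+9*I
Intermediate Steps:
y(w, T) = -112*w + I*T*w*√10 (y(w, T) = (√(-10)*w)*T - 112*w = ((I*√10)*w)*T - 112*w = (I*w*√10)*T - 112*w = I*T*w*√10 - 112*w = -112*w + I*T*w*√10)
(-44404 - 44482)*(y(-118, 220) - 6404) = (-44404 - 44482)*(-118*(-112 + I*220*√10) - 6404) = -88886*(-118*(-112 + 220*I*√10) - 6404) = -88886*((13216 - 25960*I*√10) - 6404) = -88886*(6812 - 25960*I*√10) = -605491432 + 2307480560*I*√10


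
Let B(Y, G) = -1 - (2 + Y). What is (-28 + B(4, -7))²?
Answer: 1225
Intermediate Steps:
B(Y, G) = -3 - Y (B(Y, G) = -1 + (-2 - Y) = -3 - Y)
(-28 + B(4, -7))² = (-28 + (-3 - 1*4))² = (-28 + (-3 - 4))² = (-28 - 7)² = (-35)² = 1225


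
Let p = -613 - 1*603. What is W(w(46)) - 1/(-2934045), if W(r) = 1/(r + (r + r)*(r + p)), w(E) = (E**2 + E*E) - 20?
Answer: 3130729/8229186428580 ≈ 3.8044e-7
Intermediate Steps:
p = -1216 (p = -613 - 603 = -1216)
w(E) = -20 + 2*E**2 (w(E) = (E**2 + E**2) - 20 = 2*E**2 - 20 = -20 + 2*E**2)
W(r) = 1/(r + 2*r*(-1216 + r)) (W(r) = 1/(r + (r + r)*(r - 1216)) = 1/(r + (2*r)*(-1216 + r)) = 1/(r + 2*r*(-1216 + r)))
W(w(46)) - 1/(-2934045) = 1/((-20 + 2*46**2)*(-2431 + 2*(-20 + 2*46**2))) - 1/(-2934045) = 1/((-20 + 2*2116)*(-2431 + 2*(-20 + 2*2116))) - 1*(-1/2934045) = 1/((-20 + 4232)*(-2431 + 2*(-20 + 4232))) + 1/2934045 = 1/(4212*(-2431 + 2*4212)) + 1/2934045 = 1/(4212*(-2431 + 8424)) + 1/2934045 = (1/4212)/5993 + 1/2934045 = (1/4212)*(1/5993) + 1/2934045 = 1/25242516 + 1/2934045 = 3130729/8229186428580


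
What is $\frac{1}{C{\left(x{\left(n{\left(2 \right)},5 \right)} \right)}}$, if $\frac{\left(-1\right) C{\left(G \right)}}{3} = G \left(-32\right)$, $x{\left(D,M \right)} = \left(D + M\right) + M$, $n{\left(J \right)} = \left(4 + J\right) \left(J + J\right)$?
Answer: $\frac{1}{3264} \approx 0.00030637$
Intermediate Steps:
$n{\left(J \right)} = 2 J \left(4 + J\right)$ ($n{\left(J \right)} = \left(4 + J\right) 2 J = 2 J \left(4 + J\right)$)
$x{\left(D,M \right)} = D + 2 M$
$C{\left(G \right)} = 96 G$ ($C{\left(G \right)} = - 3 G \left(-32\right) = - 3 \left(- 32 G\right) = 96 G$)
$\frac{1}{C{\left(x{\left(n{\left(2 \right)},5 \right)} \right)}} = \frac{1}{96 \left(2 \cdot 2 \left(4 + 2\right) + 2 \cdot 5\right)} = \frac{1}{96 \left(2 \cdot 2 \cdot 6 + 10\right)} = \frac{1}{96 \left(24 + 10\right)} = \frac{1}{96 \cdot 34} = \frac{1}{3264}$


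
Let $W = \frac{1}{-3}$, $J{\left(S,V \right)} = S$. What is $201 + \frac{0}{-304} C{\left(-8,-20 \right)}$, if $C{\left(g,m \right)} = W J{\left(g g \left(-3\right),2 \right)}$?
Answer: $201$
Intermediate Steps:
$W = - \frac{1}{3} \approx -0.33333$
$C{\left(g,m \right)} = g^{2}$ ($C{\left(g,m \right)} = - \frac{g g \left(-3\right)}{3} = - \frac{g^{2} \left(-3\right)}{3} = - \frac{\left(-3\right) g^{2}}{3} = g^{2}$)
$201 + \frac{0}{-304} C{\left(-8,-20 \right)} = 201 + \frac{0}{-304} \left(-8\right)^{2} = 201 + 0 \left(- \frac{1}{304}\right) 64 = 201 + 0 \cdot 64 = 201 + 0 = 201$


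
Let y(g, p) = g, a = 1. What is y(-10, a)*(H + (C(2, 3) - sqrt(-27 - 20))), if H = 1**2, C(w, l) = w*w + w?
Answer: -70 + 10*I*sqrt(47) ≈ -70.0 + 68.557*I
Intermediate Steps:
C(w, l) = w + w**2 (C(w, l) = w**2 + w = w + w**2)
H = 1
y(-10, a)*(H + (C(2, 3) - sqrt(-27 - 20))) = -10*(1 + (2*(1 + 2) - sqrt(-27 - 20))) = -10*(1 + (2*3 - sqrt(-47))) = -10*(1 + (6 - I*sqrt(47))) = -10*(7 - I*sqrt(47)) = -70 + 10*I*sqrt(47)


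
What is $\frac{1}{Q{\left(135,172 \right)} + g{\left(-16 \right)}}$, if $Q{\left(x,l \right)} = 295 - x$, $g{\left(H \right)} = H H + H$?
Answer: $\frac{1}{400} \approx 0.0025$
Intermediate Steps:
$g{\left(H \right)} = H + H^{2}$ ($g{\left(H \right)} = H^{2} + H = H + H^{2}$)
$\frac{1}{Q{\left(135,172 \right)} + g{\left(-16 \right)}} = \frac{1}{\left(295 - 135\right) - 16 \left(1 - 16\right)} = \frac{1}{\left(295 - 135\right) - -240} = \frac{1}{160 + 240} = \frac{1}{400}$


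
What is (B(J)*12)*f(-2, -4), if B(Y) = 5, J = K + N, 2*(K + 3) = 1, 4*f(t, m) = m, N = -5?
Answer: -60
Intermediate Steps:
f(t, m) = m/4
K = -5/2 (K = -3 + (1/2)*1 = -3 + 1/2 = -5/2 ≈ -2.5000)
J = -15/2 (J = -5/2 - 5 = -15/2 ≈ -7.5000)
(B(J)*12)*f(-2, -4) = (5*12)*((1/4)*(-4)) = 60*(-1) = -60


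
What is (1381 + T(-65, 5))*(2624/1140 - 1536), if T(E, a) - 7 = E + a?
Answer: -580474112/285 ≈ -2.0368e+6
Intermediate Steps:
T(E, a) = 7 + E + a (T(E, a) = 7 + (E + a) = 7 + E + a)
(1381 + T(-65, 5))*(2624/1140 - 1536) = (1381 + (7 - 65 + 5))*(2624/1140 - 1536) = (1381 - 53)*(2624*(1/1140) - 1536) = 1328*(656/285 - 1536) = 1328*(-437104/285) = -580474112/285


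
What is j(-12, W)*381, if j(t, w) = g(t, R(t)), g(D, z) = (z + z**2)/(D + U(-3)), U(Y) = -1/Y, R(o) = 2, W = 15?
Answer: -6858/35 ≈ -195.94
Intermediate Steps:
g(D, z) = (z + z**2)/(1/3 + D) (g(D, z) = (z + z**2)/(D - 1/(-3)) = (z + z**2)/(D - 1*(-1/3)) = (z + z**2)/(D + 1/3) = (z + z**2)/(1/3 + D))
j(t, w) = 18/(1 + 3*t) (j(t, w) = 3*2*(1 + 2)/(1 + 3*t) = 3*2*3/(1 + 3*t) = 18/(1 + 3*t))
j(-12, W)*381 = (18/(1 + 3*(-12)))*381 = (18/(1 - 36))*381 = (18/(-35))*381 = (18*(-1/35))*381 = -18/35*381 = -6858/35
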